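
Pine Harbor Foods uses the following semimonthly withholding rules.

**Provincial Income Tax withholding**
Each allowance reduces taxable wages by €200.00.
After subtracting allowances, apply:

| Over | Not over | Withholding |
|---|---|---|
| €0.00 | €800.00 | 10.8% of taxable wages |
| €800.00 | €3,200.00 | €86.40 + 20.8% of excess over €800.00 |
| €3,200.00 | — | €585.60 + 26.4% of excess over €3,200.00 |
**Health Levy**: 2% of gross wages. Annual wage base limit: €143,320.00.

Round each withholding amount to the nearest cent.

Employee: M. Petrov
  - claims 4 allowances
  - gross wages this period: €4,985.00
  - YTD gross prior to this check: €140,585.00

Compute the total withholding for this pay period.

Provincial Income Tax: taxable = €4,985.00 − 4×€200.00 = €4,185.00
  €585.60 + 26.4% × (€4,185.00 − €3,200.00) = €585.60 + 26.4% × €985.00 = €845.64
Health Levy: cap €143,320.00 − YTD €140,585.00 = €2,735.00 subject; 2% × €2,735.00 = €54.70
Total: €845.64 + €54.70 = €900.34

€900.34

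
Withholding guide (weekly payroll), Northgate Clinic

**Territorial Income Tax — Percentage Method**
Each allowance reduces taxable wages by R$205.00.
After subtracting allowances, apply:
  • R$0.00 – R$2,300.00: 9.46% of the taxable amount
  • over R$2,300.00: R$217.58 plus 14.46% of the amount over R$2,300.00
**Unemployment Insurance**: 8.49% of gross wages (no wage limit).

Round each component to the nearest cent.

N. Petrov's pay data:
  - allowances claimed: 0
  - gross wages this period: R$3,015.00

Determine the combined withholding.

Territorial Income Tax: taxable = R$3,015.00
  R$217.58 + 14.46% × (R$3,015.00 − R$2,300.00) = R$217.58 + 14.46% × R$715.00 = R$320.97
Unemployment Insurance: 8.49% × R$3,015.00 = R$255.97
Total: R$320.97 + R$255.97 = R$576.94

R$576.94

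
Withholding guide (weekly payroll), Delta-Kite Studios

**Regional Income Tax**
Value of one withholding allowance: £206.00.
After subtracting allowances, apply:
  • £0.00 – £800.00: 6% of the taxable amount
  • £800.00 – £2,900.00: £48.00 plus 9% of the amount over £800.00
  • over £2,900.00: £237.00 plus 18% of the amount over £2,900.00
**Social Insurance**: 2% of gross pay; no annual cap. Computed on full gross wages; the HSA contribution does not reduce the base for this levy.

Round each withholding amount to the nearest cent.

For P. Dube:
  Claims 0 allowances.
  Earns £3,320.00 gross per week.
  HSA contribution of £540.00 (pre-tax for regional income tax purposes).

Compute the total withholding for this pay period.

£292.60

Regional Income Tax: taxable = £3,320.00 − £540.00 = £2,780.00
  £48.00 + 9% × (£2,780.00 − £800.00) = £48.00 + 9% × £1,980.00 = £226.20
Social Insurance: 2% × £3,320.00 = £66.40
Total: £226.20 + £66.40 = £292.60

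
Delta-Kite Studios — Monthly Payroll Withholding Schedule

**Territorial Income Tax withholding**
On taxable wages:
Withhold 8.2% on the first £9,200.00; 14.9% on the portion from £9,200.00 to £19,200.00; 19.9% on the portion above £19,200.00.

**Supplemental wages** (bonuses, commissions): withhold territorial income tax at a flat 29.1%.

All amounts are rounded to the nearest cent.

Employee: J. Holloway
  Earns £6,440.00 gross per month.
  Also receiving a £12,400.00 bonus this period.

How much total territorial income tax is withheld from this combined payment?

Territorial Income Tax: taxable = £6,440.00
  8.2% × £6,440.00 = £528.08
Supplemental (29.1% flat on bonus): 29.1% × £12,400.00 = £3,608.40
Total territorial income tax: £528.08 + £3,608.40 = £4,136.48

£4,136.48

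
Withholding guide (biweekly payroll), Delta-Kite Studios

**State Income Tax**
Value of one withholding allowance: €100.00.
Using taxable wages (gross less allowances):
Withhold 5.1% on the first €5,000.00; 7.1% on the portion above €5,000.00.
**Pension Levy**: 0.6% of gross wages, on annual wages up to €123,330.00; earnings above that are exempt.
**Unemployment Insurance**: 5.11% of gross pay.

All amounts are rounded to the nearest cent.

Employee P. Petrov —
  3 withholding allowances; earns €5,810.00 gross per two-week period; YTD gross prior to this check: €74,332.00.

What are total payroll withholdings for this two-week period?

€622.96

State Income Tax: taxable = €5,810.00 − 3×€100.00 = €5,510.00
  €255.00 + 7.1% × (€5,510.00 − €5,000.00) = €255.00 + 7.1% × €510.00 = €291.21
Pension Levy: 0.6% × €5,810.00 = €34.86
Unemployment Insurance: 5.11% × €5,810.00 = €296.89
Total: €291.21 + €34.86 + €296.89 = €622.96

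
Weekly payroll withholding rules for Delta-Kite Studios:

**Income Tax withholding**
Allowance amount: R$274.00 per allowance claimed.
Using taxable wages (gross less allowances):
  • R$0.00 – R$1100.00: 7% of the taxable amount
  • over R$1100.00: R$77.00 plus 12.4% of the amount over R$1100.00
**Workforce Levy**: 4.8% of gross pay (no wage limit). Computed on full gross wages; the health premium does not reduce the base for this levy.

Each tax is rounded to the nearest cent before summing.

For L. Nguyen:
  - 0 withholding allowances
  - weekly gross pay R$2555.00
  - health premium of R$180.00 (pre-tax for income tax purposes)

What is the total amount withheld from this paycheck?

Income Tax: taxable = R$2555.00 − R$180.00 = R$2375.00
  R$77.00 + 12.4% × (R$2375.00 − R$1100.00) = R$77.00 + 12.4% × R$1275.00 = R$235.10
Workforce Levy: 4.8% × R$2555.00 = R$122.64
Total: R$235.10 + R$122.64 = R$357.74

R$357.74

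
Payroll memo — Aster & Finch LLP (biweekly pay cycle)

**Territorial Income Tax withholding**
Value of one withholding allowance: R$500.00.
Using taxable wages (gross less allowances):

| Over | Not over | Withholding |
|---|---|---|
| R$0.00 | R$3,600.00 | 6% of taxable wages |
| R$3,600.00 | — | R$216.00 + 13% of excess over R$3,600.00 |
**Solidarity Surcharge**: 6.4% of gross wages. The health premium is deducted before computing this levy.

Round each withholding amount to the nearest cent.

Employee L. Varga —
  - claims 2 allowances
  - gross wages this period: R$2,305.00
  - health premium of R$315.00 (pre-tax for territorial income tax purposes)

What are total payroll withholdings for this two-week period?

R$186.76

Territorial Income Tax: taxable = R$2,305.00 − R$315.00 − 2×R$500.00 = R$990.00
  6% × R$990.00 = R$59.40
Solidarity Surcharge: 6.4% × R$1,990.00 = R$127.36
Total: R$59.40 + R$127.36 = R$186.76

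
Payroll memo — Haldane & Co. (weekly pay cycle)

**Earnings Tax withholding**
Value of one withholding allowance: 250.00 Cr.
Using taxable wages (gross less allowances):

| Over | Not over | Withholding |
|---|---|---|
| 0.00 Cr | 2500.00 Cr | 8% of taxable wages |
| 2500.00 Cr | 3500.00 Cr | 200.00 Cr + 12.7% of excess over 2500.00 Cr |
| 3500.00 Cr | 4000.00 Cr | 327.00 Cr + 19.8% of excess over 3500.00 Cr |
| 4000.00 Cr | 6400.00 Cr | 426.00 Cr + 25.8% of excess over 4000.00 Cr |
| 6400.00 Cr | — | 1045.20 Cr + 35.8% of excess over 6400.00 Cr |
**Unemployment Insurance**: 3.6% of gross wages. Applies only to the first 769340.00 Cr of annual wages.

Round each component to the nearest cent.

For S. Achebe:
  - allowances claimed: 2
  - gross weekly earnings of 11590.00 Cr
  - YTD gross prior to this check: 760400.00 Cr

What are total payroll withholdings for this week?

3046.06 Cr

Earnings Tax: taxable = 11590.00 Cr − 2×250.00 Cr = 11090.00 Cr
  1045.20 Cr + 35.8% × (11090.00 Cr − 6400.00 Cr) = 1045.20 Cr + 35.8% × 4690.00 Cr = 2724.22 Cr
Unemployment Insurance: cap 769340.00 Cr − YTD 760400.00 Cr = 8940.00 Cr subject; 3.6% × 8940.00 Cr = 321.84 Cr
Total: 2724.22 Cr + 321.84 Cr = 3046.06 Cr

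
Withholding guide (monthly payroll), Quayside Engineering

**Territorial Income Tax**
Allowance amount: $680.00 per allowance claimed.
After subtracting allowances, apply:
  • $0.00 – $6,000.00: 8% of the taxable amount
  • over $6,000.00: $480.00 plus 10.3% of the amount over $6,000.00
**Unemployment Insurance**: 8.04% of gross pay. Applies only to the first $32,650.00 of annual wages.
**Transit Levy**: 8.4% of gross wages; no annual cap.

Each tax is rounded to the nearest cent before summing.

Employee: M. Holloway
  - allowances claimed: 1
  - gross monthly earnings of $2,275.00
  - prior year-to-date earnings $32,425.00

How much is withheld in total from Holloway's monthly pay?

$336.79

Territorial Income Tax: taxable = $2,275.00 − 1×$680.00 = $1,595.00
  8% × $1,595.00 = $127.60
Unemployment Insurance: cap $32,650.00 − YTD $32,425.00 = $225.00 subject; 8.04% × $225.00 = $18.09
Transit Levy: 8.4% × $2,275.00 = $191.10
Total: $127.60 + $18.09 + $191.10 = $336.79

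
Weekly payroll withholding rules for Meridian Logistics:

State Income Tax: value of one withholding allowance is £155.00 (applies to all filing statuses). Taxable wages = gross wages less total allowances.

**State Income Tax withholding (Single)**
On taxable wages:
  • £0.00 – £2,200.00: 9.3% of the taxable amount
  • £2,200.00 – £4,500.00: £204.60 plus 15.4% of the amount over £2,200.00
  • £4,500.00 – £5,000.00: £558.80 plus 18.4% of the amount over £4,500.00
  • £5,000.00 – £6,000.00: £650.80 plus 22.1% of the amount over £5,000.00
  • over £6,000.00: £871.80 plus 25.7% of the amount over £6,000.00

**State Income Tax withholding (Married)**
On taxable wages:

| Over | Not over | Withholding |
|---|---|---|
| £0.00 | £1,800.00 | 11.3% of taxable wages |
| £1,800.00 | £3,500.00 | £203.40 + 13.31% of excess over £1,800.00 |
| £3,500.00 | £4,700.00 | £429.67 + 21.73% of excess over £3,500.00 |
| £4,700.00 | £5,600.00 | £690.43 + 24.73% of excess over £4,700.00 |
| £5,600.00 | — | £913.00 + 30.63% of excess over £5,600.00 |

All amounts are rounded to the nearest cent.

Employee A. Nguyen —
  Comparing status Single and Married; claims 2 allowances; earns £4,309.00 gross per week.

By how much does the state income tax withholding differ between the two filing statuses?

State Income Tax (Single): taxable = £4,309.00 − 2×£155.00 = £3,999.00
  £204.60 + 15.4% × (£3,999.00 − £2,200.00) = £204.60 + 15.4% × £1,799.00 = £481.65
State Income Tax (Married): taxable = £4,309.00 − 2×£155.00 = £3,999.00
  £429.67 + 21.73% × (£3,999.00 − £3,500.00) = £429.67 + 21.73% × £499.00 = £538.10
Difference: |£481.65 − £538.10| = £56.45 (higher under Married)

£56.45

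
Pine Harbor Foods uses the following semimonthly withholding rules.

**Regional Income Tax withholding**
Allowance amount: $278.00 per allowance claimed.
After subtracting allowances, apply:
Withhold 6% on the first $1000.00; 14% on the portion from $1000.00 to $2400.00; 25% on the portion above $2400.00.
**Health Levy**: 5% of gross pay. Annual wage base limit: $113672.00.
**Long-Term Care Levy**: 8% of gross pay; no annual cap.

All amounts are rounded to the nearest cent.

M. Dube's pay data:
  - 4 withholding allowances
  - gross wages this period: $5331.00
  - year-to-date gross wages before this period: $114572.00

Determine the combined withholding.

Regional Income Tax: taxable = $5331.00 − 4×$278.00 = $4219.00
  $256.00 + 25% × ($4219.00 − $2400.00) = $256.00 + 25% × $1819.00 = $710.75
Health Levy: YTD $114572.00 ≥ cap $113672.00 → $0.00
Long-Term Care Levy: 8% × $5331.00 = $426.48
Total: $710.75 + $0.00 + $426.48 = $1137.23

$1137.23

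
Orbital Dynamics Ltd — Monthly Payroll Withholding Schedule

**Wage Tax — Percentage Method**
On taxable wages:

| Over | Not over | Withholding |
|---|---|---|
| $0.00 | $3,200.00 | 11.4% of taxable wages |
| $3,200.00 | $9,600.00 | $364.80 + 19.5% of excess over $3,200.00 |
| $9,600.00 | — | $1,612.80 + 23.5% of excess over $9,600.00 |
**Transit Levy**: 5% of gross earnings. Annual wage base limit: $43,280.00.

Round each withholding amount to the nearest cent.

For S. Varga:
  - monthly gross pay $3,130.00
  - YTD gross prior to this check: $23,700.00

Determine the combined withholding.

Wage Tax: taxable = $3,130.00
  11.4% × $3,130.00 = $356.82
Transit Levy: 5% × $3,130.00 = $156.50
Total: $356.82 + $156.50 = $513.32

$513.32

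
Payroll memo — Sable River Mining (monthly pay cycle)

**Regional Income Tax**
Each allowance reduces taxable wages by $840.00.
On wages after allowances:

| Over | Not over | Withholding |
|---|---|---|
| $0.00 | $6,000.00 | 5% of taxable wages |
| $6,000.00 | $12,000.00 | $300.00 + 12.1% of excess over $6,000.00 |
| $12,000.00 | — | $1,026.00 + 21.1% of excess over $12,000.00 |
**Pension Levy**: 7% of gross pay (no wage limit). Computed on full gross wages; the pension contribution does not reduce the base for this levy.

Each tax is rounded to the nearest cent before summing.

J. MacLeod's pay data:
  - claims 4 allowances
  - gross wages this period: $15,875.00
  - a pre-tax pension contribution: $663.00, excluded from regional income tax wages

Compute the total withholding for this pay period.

$2,119.34

Regional Income Tax: taxable = $15,875.00 − $663.00 − 4×$840.00 = $11,852.00
  $300.00 + 12.1% × ($11,852.00 − $6,000.00) = $300.00 + 12.1% × $5,852.00 = $1,008.09
Pension Levy: 7% × $15,875.00 = $1,111.25
Total: $1,008.09 + $1,111.25 = $2,119.34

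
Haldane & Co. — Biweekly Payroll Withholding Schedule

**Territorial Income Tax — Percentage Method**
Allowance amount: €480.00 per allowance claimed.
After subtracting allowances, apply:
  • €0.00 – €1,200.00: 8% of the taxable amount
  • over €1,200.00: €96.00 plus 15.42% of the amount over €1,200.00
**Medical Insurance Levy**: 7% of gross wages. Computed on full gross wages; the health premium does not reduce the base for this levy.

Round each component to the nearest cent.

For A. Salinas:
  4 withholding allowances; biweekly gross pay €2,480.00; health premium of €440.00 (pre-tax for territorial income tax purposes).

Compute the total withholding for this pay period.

€183.20

Territorial Income Tax: taxable = €2,480.00 − €440.00 − 4×€480.00 = €120.00
  8% × €120.00 = €9.60
Medical Insurance Levy: 7% × €2,480.00 = €173.60
Total: €9.60 + €173.60 = €183.20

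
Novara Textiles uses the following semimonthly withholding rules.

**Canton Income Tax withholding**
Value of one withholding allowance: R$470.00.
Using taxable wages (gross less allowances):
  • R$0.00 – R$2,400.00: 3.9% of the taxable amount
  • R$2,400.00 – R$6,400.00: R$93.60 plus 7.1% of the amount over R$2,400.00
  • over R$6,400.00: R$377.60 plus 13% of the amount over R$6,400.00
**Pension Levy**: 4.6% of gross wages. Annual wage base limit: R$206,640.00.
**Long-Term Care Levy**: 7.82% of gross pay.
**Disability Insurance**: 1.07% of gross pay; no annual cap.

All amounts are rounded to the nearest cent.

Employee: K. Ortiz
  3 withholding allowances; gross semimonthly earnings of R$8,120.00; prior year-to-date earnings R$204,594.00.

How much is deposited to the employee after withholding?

Canton Income Tax: taxable = R$8,120.00 − 3×R$470.00 = R$6,710.00
  R$377.60 + 13% × (R$6,710.00 − R$6,400.00) = R$377.60 + 13% × R$310.00 = R$417.90
Pension Levy: cap R$206,640.00 − YTD R$204,594.00 = R$2,046.00 subject; 4.6% × R$2,046.00 = R$94.12
Long-Term Care Levy: 7.82% × R$8,120.00 = R$634.98
Disability Insurance: 1.07% × R$8,120.00 = R$86.88
Total withheld: R$417.90 + R$94.12 + R$634.98 + R$86.88 = R$1,233.88
Net pay: R$8,120.00 − R$1,233.88 = R$6,886.12

R$6,886.12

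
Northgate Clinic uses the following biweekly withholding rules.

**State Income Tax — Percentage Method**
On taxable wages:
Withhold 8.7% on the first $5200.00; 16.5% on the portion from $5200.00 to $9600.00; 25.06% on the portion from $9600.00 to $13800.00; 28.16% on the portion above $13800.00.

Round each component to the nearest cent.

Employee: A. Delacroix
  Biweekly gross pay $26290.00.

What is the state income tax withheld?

State Income Tax: taxable = $26290.00
  $2230.92 + 28.16% × ($26290.00 − $13800.00) = $2230.92 + 28.16% × $12490.00 = $5748.10

$5748.10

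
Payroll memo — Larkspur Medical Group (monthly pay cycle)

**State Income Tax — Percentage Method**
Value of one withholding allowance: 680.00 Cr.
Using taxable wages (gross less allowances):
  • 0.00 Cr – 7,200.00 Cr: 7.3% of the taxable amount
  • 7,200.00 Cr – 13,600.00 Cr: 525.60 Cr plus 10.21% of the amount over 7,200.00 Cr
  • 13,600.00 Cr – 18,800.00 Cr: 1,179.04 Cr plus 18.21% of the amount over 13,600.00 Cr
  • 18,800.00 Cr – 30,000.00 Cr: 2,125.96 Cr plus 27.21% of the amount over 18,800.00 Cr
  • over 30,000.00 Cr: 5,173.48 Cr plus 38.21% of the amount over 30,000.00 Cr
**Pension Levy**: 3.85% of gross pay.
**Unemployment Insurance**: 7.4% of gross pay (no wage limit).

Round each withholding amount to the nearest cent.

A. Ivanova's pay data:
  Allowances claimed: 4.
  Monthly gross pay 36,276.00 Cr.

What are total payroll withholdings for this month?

10,613.28 Cr

State Income Tax: taxable = 36,276.00 Cr − 4×680.00 Cr = 33,556.00 Cr
  5,173.48 Cr + 38.21% × (33,556.00 Cr − 30,000.00 Cr) = 5,173.48 Cr + 38.21% × 3,556.00 Cr = 6,532.23 Cr
Pension Levy: 3.85% × 36,276.00 Cr = 1,396.63 Cr
Unemployment Insurance: 7.4% × 36,276.00 Cr = 2,684.42 Cr
Total: 6,532.23 Cr + 1,396.63 Cr + 2,684.42 Cr = 10,613.28 Cr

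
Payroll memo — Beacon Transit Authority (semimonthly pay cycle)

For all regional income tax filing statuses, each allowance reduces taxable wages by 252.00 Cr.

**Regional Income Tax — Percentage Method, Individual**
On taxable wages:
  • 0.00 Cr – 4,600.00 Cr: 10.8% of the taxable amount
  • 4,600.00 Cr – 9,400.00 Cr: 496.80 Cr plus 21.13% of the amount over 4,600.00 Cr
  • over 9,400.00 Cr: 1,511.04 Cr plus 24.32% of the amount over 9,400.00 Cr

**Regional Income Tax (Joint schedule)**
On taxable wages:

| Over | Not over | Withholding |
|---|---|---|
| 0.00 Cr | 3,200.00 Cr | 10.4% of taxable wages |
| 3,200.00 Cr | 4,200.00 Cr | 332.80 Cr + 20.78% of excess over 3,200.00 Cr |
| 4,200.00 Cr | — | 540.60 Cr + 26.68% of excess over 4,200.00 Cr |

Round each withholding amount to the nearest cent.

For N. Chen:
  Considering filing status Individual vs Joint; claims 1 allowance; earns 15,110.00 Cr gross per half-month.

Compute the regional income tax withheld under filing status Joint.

Regional Income Tax (Joint): taxable = 15,110.00 Cr − 1×252.00 Cr = 14,858.00 Cr
  540.60 Cr + 26.68% × (14,858.00 Cr − 4,200.00 Cr) = 540.60 Cr + 26.68% × 10,658.00 Cr = 3,384.15 Cr

3,384.15 Cr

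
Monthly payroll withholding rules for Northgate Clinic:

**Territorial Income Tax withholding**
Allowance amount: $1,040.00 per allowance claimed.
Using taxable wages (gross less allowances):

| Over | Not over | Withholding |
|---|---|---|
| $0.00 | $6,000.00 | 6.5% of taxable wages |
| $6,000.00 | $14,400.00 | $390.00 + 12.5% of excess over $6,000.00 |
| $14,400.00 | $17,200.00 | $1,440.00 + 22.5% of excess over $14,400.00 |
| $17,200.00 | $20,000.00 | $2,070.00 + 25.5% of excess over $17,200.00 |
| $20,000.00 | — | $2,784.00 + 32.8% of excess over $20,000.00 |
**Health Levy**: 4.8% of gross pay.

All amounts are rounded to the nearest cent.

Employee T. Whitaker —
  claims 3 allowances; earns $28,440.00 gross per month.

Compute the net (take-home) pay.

Territorial Income Tax: taxable = $28,440.00 − 3×$1,040.00 = $25,320.00
  $2,784.00 + 32.8% × ($25,320.00 − $20,000.00) = $2,784.00 + 32.8% × $5,320.00 = $4,528.96
Health Levy: 4.8% × $28,440.00 = $1,365.12
Total withheld: $4,528.96 + $1,365.12 = $5,894.08
Net pay: $28,440.00 − $5,894.08 = $22,545.92

$22,545.92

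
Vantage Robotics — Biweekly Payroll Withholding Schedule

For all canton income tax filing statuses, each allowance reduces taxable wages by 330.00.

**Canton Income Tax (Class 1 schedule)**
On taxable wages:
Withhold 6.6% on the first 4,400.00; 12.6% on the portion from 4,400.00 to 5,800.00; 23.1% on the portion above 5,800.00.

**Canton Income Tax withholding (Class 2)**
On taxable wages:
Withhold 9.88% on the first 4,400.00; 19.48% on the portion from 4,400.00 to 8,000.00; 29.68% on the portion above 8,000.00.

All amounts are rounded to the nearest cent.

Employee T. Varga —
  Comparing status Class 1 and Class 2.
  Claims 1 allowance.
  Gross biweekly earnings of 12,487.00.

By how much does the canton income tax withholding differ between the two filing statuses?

Canton Income Tax (Class 1): taxable = 12,487.00 − 1×330.00 = 12,157.00
  466.80 + 23.1% × (12,157.00 − 5,800.00) = 466.80 + 23.1% × 6,357.00 = 1,935.27
Canton Income Tax (Class 2): taxable = 12,487.00 − 1×330.00 = 12,157.00
  1,136.00 + 29.68% × (12,157.00 − 8,000.00) = 1,136.00 + 29.68% × 4,157.00 = 2,369.80
Difference: |1,935.27 − 2,369.80| = 434.53 (higher under Class 2)

434.53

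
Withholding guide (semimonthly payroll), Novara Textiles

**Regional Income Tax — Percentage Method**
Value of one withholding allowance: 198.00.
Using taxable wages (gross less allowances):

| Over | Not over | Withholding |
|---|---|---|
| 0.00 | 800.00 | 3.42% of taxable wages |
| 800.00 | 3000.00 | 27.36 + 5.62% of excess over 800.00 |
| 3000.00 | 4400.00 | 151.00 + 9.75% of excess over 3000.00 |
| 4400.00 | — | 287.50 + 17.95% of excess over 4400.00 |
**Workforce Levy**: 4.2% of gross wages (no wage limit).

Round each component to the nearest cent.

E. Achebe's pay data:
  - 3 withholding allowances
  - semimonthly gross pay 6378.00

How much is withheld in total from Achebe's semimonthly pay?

803.81

Regional Income Tax: taxable = 6378.00 − 3×198.00 = 5784.00
  287.50 + 17.95% × (5784.00 − 4400.00) = 287.50 + 17.95% × 1384.00 = 535.93
Workforce Levy: 4.2% × 6378.00 = 267.88
Total: 535.93 + 267.88 = 803.81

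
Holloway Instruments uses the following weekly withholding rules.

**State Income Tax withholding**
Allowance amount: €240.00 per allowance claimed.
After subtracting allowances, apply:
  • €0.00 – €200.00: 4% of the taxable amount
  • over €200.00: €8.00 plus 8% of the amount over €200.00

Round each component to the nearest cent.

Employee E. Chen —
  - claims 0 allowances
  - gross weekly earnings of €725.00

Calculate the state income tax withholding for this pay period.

State Income Tax: taxable = €725.00
  €8.00 + 8% × (€725.00 − €200.00) = €8.00 + 8% × €525.00 = €50.00

€50.00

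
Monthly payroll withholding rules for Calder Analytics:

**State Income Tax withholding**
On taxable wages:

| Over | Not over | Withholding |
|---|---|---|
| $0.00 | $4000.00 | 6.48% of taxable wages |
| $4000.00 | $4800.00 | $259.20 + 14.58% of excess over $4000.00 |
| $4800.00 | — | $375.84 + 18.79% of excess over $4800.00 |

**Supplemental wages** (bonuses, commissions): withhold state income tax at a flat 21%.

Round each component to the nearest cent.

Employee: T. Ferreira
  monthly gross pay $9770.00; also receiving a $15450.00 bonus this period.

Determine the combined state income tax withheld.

$4554.20

State Income Tax: taxable = $9770.00
  $375.84 + 18.79% × ($9770.00 − $4800.00) = $375.84 + 18.79% × $4970.00 = $1309.70
Supplemental (21% flat on bonus): 21% × $15450.00 = $3244.50
Total state income tax: $1309.70 + $3244.50 = $4554.20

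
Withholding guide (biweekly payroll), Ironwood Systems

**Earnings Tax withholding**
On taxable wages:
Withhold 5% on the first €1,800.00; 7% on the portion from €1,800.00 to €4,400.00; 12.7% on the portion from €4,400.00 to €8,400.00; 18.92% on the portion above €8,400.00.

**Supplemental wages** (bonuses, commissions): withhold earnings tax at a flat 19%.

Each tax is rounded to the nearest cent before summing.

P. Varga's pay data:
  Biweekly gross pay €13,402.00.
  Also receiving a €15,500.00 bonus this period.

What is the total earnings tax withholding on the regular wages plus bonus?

€4,671.38

Earnings Tax: taxable = €13,402.00
  €780.00 + 18.92% × (€13,402.00 − €8,400.00) = €780.00 + 18.92% × €5,002.00 = €1,726.38
Supplemental (19% flat on bonus): 19% × €15,500.00 = €2,945.00
Total earnings tax: €1,726.38 + €2,945.00 = €4,671.38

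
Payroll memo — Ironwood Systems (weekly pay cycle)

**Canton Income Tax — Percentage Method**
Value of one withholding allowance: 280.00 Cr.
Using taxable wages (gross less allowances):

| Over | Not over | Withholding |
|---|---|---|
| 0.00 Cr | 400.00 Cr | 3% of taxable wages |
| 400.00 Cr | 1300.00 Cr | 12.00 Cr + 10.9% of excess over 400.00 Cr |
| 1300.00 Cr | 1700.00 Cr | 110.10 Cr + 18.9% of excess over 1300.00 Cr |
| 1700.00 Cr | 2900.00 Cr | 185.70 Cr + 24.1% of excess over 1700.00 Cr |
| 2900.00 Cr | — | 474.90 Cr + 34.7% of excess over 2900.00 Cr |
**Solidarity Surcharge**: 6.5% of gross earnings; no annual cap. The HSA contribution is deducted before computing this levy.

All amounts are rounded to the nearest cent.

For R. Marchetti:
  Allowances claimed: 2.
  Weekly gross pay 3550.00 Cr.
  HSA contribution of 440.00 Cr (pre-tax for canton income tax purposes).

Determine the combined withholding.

592.70 Cr

Canton Income Tax: taxable = 3550.00 Cr − 440.00 Cr − 2×280.00 Cr = 2550.00 Cr
  185.70 Cr + 24.1% × (2550.00 Cr − 1700.00 Cr) = 185.70 Cr + 24.1% × 850.00 Cr = 390.55 Cr
Solidarity Surcharge: 6.5% × 3110.00 Cr = 202.15 Cr
Total: 390.55 Cr + 202.15 Cr = 592.70 Cr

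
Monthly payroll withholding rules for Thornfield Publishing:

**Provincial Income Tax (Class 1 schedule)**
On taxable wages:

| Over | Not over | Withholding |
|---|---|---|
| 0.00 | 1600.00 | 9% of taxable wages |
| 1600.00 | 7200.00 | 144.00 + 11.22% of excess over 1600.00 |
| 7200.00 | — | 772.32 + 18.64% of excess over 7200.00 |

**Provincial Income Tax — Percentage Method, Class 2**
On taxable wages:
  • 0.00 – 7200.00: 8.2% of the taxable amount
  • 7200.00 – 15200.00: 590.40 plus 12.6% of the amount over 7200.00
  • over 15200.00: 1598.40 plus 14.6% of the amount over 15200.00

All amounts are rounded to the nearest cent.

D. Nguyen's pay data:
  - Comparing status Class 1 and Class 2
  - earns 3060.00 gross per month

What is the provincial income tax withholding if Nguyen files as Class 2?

Provincial Income Tax (Class 2): taxable = 3060.00
  8.2% × 3060.00 = 250.92

250.92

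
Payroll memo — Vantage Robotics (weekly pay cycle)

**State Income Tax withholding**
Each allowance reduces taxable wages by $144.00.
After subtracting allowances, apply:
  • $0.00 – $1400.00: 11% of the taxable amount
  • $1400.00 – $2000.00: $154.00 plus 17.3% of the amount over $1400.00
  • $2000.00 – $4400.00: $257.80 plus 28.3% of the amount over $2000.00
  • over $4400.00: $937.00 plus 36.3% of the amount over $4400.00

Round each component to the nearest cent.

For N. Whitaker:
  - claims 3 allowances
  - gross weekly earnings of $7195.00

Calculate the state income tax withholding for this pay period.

State Income Tax: taxable = $7195.00 − 3×$144.00 = $6763.00
  $937.00 + 36.3% × ($6763.00 − $4400.00) = $937.00 + 36.3% × $2363.00 = $1794.77

$1794.77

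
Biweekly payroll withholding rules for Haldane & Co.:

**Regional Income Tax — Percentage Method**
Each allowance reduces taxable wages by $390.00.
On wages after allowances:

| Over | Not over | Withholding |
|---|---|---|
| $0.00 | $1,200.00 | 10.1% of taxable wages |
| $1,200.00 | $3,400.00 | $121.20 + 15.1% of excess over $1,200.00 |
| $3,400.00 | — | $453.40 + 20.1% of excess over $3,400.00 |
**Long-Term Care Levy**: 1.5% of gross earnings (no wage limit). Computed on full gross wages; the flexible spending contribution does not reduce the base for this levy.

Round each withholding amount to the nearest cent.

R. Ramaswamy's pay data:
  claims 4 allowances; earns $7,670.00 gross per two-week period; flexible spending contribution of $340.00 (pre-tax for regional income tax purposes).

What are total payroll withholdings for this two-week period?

$1,044.82

Regional Income Tax: taxable = $7,670.00 − $340.00 − 4×$390.00 = $5,770.00
  $453.40 + 20.1% × ($5,770.00 − $3,400.00) = $453.40 + 20.1% × $2,370.00 = $929.77
Long-Term Care Levy: 1.5% × $7,670.00 = $115.05
Total: $929.77 + $115.05 = $1,044.82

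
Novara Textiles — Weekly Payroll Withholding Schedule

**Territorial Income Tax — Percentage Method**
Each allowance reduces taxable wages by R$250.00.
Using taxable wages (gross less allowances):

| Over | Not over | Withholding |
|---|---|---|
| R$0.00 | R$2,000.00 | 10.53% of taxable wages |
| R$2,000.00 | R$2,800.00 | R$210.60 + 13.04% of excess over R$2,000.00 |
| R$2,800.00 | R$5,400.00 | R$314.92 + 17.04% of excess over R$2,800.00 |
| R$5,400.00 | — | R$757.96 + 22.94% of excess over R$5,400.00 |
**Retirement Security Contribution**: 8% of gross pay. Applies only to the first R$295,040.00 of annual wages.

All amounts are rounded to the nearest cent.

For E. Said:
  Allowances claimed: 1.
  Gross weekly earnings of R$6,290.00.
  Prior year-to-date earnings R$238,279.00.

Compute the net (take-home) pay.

Territorial Income Tax: taxable = R$6,290.00 − 1×R$250.00 = R$6,040.00
  R$757.96 + 22.94% × (R$6,040.00 − R$5,400.00) = R$757.96 + 22.94% × R$640.00 = R$904.78
Retirement Security Contribution: 8% × R$6,290.00 = R$503.20
Total withheld: R$904.78 + R$503.20 = R$1,407.98
Net pay: R$6,290.00 − R$1,407.98 = R$4,882.02

R$4,882.02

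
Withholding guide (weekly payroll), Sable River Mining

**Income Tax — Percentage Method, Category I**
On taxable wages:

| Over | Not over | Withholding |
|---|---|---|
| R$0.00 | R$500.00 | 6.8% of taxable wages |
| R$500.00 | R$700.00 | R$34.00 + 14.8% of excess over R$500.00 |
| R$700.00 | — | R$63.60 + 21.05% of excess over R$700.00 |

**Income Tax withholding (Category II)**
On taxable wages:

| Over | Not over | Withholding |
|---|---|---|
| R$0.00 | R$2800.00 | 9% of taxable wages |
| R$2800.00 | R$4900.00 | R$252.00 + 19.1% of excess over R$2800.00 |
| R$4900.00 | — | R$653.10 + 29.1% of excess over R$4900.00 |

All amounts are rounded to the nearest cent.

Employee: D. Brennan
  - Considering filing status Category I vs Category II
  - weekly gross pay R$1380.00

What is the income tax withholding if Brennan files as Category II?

R$124.20

Income Tax (Category II): taxable = R$1380.00
  9% × R$1380.00 = R$124.20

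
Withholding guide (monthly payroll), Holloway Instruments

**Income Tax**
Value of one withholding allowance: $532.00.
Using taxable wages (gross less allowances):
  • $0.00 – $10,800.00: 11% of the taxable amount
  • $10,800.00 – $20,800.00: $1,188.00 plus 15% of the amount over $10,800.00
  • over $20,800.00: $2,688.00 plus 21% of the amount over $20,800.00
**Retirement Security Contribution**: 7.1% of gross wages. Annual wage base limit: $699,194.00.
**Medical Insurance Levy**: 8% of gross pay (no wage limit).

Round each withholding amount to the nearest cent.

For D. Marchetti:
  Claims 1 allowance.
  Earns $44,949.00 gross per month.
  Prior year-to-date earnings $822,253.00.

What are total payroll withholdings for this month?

Income Tax: taxable = $44,949.00 − 1×$532.00 = $44,417.00
  $2,688.00 + 21% × ($44,417.00 − $20,800.00) = $2,688.00 + 21% × $23,617.00 = $7,647.57
Retirement Security Contribution: YTD $822,253.00 ≥ cap $699,194.00 → $0.00
Medical Insurance Levy: 8% × $44,949.00 = $3,595.92
Total: $7,647.57 + $0.00 + $3,595.92 = $11,243.49

$11,243.49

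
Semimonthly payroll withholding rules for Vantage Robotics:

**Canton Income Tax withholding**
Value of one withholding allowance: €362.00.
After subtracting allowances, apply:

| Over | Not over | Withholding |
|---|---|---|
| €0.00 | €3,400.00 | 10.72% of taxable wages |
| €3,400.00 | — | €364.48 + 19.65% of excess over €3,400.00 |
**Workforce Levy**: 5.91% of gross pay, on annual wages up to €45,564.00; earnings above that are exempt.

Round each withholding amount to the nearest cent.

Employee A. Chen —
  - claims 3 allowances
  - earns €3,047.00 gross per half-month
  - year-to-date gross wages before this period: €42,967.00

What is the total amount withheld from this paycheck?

Canton Income Tax: taxable = €3,047.00 − 3×€362.00 = €1,961.00
  10.72% × €1,961.00 = €210.22
Workforce Levy: cap €45,564.00 − YTD €42,967.00 = €2,597.00 subject; 5.91% × €2,597.00 = €153.48
Total: €210.22 + €153.48 = €363.70

€363.70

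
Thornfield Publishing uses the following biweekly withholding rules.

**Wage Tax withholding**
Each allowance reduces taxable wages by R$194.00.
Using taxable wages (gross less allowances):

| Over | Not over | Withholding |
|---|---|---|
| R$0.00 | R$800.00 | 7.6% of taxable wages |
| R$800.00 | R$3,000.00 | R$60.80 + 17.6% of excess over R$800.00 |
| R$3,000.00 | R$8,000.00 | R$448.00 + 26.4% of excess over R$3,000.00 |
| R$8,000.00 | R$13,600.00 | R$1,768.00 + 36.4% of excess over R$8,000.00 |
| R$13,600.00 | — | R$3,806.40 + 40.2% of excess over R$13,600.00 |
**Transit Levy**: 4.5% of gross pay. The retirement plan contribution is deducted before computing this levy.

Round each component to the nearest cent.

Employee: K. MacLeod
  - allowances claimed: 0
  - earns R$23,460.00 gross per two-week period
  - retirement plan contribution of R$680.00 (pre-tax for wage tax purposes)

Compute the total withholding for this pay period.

Wage Tax: taxable = R$23,460.00 − R$680.00 = R$22,780.00
  R$3,806.40 + 40.2% × (R$22,780.00 − R$13,600.00) = R$3,806.40 + 40.2% × R$9,180.00 = R$7,496.76
Transit Levy: 4.5% × R$22,780.00 = R$1,025.10
Total: R$7,496.76 + R$1,025.10 = R$8,521.86

R$8,521.86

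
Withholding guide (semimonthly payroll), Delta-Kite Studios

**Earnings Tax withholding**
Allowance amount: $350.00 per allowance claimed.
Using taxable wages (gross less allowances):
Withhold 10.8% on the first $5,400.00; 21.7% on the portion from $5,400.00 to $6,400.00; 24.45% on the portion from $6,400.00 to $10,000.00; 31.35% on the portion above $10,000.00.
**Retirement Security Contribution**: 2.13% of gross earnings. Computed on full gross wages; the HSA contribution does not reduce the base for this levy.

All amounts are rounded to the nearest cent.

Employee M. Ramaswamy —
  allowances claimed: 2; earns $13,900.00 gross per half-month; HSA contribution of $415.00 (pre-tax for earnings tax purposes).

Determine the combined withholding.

$2,849.57

Earnings Tax: taxable = $13,900.00 − $415.00 − 2×$350.00 = $12,785.00
  $1,680.40 + 31.35% × ($12,785.00 − $10,000.00) = $1,680.40 + 31.35% × $2,785.00 = $2,553.50
Retirement Security Contribution: 2.13% × $13,900.00 = $296.07
Total: $2,553.50 + $296.07 = $2,849.57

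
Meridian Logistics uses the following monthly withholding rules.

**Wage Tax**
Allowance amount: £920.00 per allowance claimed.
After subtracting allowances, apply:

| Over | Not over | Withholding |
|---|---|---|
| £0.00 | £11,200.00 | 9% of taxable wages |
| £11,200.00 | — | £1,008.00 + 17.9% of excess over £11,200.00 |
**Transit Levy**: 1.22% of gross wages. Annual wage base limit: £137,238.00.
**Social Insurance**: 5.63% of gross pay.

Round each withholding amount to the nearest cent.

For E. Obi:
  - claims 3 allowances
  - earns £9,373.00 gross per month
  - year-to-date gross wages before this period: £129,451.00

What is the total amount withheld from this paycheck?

£1,217.87

Wage Tax: taxable = £9,373.00 − 3×£920.00 = £6,613.00
  9% × £6,613.00 = £595.17
Transit Levy: cap £137,238.00 − YTD £129,451.00 = £7,787.00 subject; 1.22% × £7,787.00 = £95.00
Social Insurance: 5.63% × £9,373.00 = £527.70
Total: £595.17 + £95.00 + £527.70 = £1,217.87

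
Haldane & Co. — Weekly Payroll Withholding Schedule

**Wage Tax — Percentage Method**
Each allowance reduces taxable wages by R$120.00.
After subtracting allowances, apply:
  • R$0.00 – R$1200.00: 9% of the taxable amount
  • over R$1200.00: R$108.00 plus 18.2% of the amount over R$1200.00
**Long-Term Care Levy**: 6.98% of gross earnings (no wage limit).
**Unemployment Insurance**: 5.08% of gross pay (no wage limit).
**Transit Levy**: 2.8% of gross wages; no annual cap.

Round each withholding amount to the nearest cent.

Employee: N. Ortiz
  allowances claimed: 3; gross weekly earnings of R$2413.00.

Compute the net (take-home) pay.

Wage Tax: taxable = R$2413.00 − 3×R$120.00 = R$2053.00
  R$108.00 + 18.2% × (R$2053.00 − R$1200.00) = R$108.00 + 18.2% × R$853.00 = R$263.25
Long-Term Care Levy: 6.98% × R$2413.00 = R$168.43
Unemployment Insurance: 5.08% × R$2413.00 = R$122.58
Transit Levy: 2.8% × R$2413.00 = R$67.56
Total withheld: R$263.25 + R$168.43 + R$122.58 + R$67.56 = R$621.82
Net pay: R$2413.00 − R$621.82 = R$1791.18

R$1791.18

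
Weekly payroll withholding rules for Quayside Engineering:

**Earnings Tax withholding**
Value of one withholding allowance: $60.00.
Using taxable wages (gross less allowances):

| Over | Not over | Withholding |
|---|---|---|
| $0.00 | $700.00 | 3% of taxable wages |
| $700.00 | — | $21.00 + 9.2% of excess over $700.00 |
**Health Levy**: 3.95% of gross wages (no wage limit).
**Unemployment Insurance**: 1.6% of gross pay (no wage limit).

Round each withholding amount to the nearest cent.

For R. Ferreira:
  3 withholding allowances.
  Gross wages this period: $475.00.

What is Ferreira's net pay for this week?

Earnings Tax: taxable = $475.00 − 3×$60.00 = $295.00
  3% × $295.00 = $8.85
Health Levy: 3.95% × $475.00 = $18.76
Unemployment Insurance: 1.6% × $475.00 = $7.60
Total withheld: $8.85 + $18.76 + $7.60 = $35.21
Net pay: $475.00 − $35.21 = $439.79

$439.79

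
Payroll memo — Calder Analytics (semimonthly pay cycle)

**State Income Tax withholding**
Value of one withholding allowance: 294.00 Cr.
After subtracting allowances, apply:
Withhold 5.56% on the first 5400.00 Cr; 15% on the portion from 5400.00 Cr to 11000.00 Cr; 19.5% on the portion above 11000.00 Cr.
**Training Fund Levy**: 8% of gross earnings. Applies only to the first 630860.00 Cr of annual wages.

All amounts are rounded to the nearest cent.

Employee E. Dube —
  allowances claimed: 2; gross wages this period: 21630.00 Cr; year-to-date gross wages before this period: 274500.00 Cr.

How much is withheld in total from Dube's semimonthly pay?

State Income Tax: taxable = 21630.00 Cr − 2×294.00 Cr = 21042.00 Cr
  1140.24 Cr + 19.5% × (21042.00 Cr − 11000.00 Cr) = 1140.24 Cr + 19.5% × 10042.00 Cr = 3098.43 Cr
Training Fund Levy: 8% × 21630.00 Cr = 1730.40 Cr
Total: 3098.43 Cr + 1730.40 Cr = 4828.83 Cr

4828.83 Cr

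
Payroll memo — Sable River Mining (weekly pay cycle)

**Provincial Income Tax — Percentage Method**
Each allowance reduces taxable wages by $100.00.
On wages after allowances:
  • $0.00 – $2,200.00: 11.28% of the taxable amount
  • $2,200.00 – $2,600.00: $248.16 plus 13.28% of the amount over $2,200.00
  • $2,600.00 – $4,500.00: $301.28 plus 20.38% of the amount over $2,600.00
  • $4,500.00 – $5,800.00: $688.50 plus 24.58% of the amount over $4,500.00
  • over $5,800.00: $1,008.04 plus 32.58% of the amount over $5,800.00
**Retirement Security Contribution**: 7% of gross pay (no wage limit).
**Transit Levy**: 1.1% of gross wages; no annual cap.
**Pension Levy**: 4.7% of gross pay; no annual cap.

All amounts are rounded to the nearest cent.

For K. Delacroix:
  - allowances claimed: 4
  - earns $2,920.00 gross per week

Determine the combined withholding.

$664.42

Provincial Income Tax: taxable = $2,920.00 − 4×$100.00 = $2,520.00
  $248.16 + 13.28% × ($2,520.00 − $2,200.00) = $248.16 + 13.28% × $320.00 = $290.66
Retirement Security Contribution: 7% × $2,920.00 = $204.40
Transit Levy: 1.1% × $2,920.00 = $32.12
Pension Levy: 4.7% × $2,920.00 = $137.24
Total: $290.66 + $204.40 + $32.12 + $137.24 = $664.42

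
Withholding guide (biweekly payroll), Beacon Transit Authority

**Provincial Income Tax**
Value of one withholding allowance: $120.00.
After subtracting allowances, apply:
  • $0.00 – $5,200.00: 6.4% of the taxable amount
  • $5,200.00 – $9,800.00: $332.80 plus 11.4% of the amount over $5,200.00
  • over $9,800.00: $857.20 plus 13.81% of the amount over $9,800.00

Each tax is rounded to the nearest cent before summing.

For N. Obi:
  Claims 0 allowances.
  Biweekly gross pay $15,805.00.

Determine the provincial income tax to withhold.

Provincial Income Tax: taxable = $15,805.00
  $857.20 + 13.81% × ($15,805.00 − $9,800.00) = $857.20 + 13.81% × $6,005.00 = $1,686.49

$1,686.49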